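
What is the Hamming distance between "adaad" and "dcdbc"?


Comparing "adaad" and "dcdbc" position by position:
  Position 0: 'a' vs 'd' => differ
  Position 1: 'd' vs 'c' => differ
  Position 2: 'a' vs 'd' => differ
  Position 3: 'a' vs 'b' => differ
  Position 4: 'd' vs 'c' => differ
Total differences (Hamming distance): 5

5


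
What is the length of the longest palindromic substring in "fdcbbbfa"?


Input: "fdcbbbfa"
Checking substrings for palindromes:
  [3:6] "bbb" (len 3) => palindrome
  [3:5] "bb" (len 2) => palindrome
  [4:6] "bb" (len 2) => palindrome
Longest palindromic substring: "bbb" with length 3

3


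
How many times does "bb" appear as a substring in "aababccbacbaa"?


Searching for "bb" in "aababccbacbaa"
Scanning each position:
  Position 0: "aa" => no
  Position 1: "ab" => no
  Position 2: "ba" => no
  Position 3: "ab" => no
  Position 4: "bc" => no
  Position 5: "cc" => no
  Position 6: "cb" => no
  Position 7: "ba" => no
  Position 8: "ac" => no
  Position 9: "cb" => no
  Position 10: "ba" => no
  Position 11: "aa" => no
Total occurrences: 0

0


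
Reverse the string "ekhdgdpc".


Input: ekhdgdpc
Reading characters right to left:
  Position 7: 'c'
  Position 6: 'p'
  Position 5: 'd'
  Position 4: 'g'
  Position 3: 'd'
  Position 2: 'h'
  Position 1: 'k'
  Position 0: 'e'
Reversed: cpdgdhke

cpdgdhke


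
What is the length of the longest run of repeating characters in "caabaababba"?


Input: "caabaababba"
Scanning for longest run:
  Position 1 ('a'): new char, reset run to 1
  Position 2 ('a'): continues run of 'a', length=2
  Position 3 ('b'): new char, reset run to 1
  Position 4 ('a'): new char, reset run to 1
  Position 5 ('a'): continues run of 'a', length=2
  Position 6 ('b'): new char, reset run to 1
  Position 7 ('a'): new char, reset run to 1
  Position 8 ('b'): new char, reset run to 1
  Position 9 ('b'): continues run of 'b', length=2
  Position 10 ('a'): new char, reset run to 1
Longest run: 'a' with length 2

2


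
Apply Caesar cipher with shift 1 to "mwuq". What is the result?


Caesar cipher: shift "mwuq" by 1
  'm' (pos 12) + 1 = pos 13 = 'n'
  'w' (pos 22) + 1 = pos 23 = 'x'
  'u' (pos 20) + 1 = pos 21 = 'v'
  'q' (pos 16) + 1 = pos 17 = 'r'
Result: nxvr

nxvr


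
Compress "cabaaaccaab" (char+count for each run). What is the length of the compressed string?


Input: cabaaaccaab
Runs:
  'c' x 1 => "c1"
  'a' x 1 => "a1"
  'b' x 1 => "b1"
  'a' x 3 => "a3"
  'c' x 2 => "c2"
  'a' x 2 => "a2"
  'b' x 1 => "b1"
Compressed: "c1a1b1a3c2a2b1"
Compressed length: 14

14


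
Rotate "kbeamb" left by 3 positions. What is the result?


Input: "kbeamb", rotate left by 3
First 3 characters: "kbe"
Remaining characters: "amb"
Concatenate remaining + first: "amb" + "kbe" = "ambkbe"

ambkbe


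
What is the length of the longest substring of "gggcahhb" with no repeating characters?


Input: "gggcahhb"
Sliding window (track last position of each char):
  Position 0 ('g'): window [0,0] length 1 -- new best
  Position 1 ('g'): repeat (last at 0), move window start to 1
  Position 1 ('g'): window [1,1] length 1
  Position 2 ('g'): repeat (last at 1), move window start to 2
  Position 2 ('g'): window [2,2] length 1
  Position 3 ('c'): window [2,3] length 2 -- new best
  Position 4 ('a'): window [2,4] length 3 -- new best
  Position 5 ('h'): window [2,5] length 4 -- new best
  Position 6 ('h'): repeat (last at 5), move window start to 6
  Position 6 ('h'): window [6,6] length 1
  Position 7 ('b'): window [6,7] length 2
Longest substring with no repeats: "gcah" with length 4

4


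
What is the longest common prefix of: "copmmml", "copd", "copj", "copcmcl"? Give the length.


Words: copmmml, copd, copj, copcmcl
  Position 0: all 'c' => match
  Position 1: all 'o' => match
  Position 2: all 'p' => match
  Position 3: ('m', 'd', 'j', 'c') => mismatch, stop
LCP = "cop" (length 3)

3


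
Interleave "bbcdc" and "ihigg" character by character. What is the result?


Interleaving "bbcdc" and "ihigg":
  Position 0: 'b' from first, 'i' from second => "bi"
  Position 1: 'b' from first, 'h' from second => "bh"
  Position 2: 'c' from first, 'i' from second => "ci"
  Position 3: 'd' from first, 'g' from second => "dg"
  Position 4: 'c' from first, 'g' from second => "cg"
Result: bibhcidgcg

bibhcidgcg


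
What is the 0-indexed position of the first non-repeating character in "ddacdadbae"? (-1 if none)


Input: ddacdadbae
Character frequencies:
  'a': 3
  'b': 1
  'c': 1
  'd': 4
  'e': 1
Scanning left to right for freq == 1:
  Position 0 ('d'): freq=4, skip
  Position 1 ('d'): freq=4, skip
  Position 2 ('a'): freq=3, skip
  Position 3 ('c'): unique! => answer = 3

3


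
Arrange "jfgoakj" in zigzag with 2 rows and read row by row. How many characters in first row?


Zigzag "jfgoakj" into 2 rows:
Placing characters:
  'j' => row 0
  'f' => row 1
  'g' => row 0
  'o' => row 1
  'a' => row 0
  'k' => row 1
  'j' => row 0
Rows:
  Row 0: "jgaj"
  Row 1: "fok"
First row length: 4

4


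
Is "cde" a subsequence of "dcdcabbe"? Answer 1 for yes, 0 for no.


Check if "cde" is a subsequence of "dcdcabbe"
Greedy scan:
  Position 0 ('d'): no match needed
  Position 1 ('c'): matches sub[0] = 'c'
  Position 2 ('d'): matches sub[1] = 'd'
  Position 3 ('c'): no match needed
  Position 4 ('a'): no match needed
  Position 5 ('b'): no match needed
  Position 6 ('b'): no match needed
  Position 7 ('e'): matches sub[2] = 'e'
All 3 characters matched => is a subsequence

1


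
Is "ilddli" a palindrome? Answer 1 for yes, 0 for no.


Input: ilddli
Reversed: ilddli
  Compare pos 0 ('i') with pos 5 ('i'): match
  Compare pos 1 ('l') with pos 4 ('l'): match
  Compare pos 2 ('d') with pos 3 ('d'): match
Result: palindrome

1


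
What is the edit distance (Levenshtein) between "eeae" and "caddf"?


Computing edit distance: "eeae" -> "caddf"
DP table:
           c    a    d    d    f
      0    1    2    3    4    5
  e   1    1    2    3    4    5
  e   2    2    2    3    4    5
  a   3    3    2    3    4    5
  e   4    4    3    3    4    5
Edit distance = dp[4][5] = 5

5


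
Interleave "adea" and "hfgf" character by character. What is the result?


Interleaving "adea" and "hfgf":
  Position 0: 'a' from first, 'h' from second => "ah"
  Position 1: 'd' from first, 'f' from second => "df"
  Position 2: 'e' from first, 'g' from second => "eg"
  Position 3: 'a' from first, 'f' from second => "af"
Result: ahdfegaf

ahdfegaf


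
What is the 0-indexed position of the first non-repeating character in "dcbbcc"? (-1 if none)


Input: dcbbcc
Character frequencies:
  'b': 2
  'c': 3
  'd': 1
Scanning left to right for freq == 1:
  Position 0 ('d'): unique! => answer = 0

0


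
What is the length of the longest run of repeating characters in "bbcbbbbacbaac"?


Input: "bbcbbbbacbaac"
Scanning for longest run:
  Position 1 ('b'): continues run of 'b', length=2
  Position 2 ('c'): new char, reset run to 1
  Position 3 ('b'): new char, reset run to 1
  Position 4 ('b'): continues run of 'b', length=2
  Position 5 ('b'): continues run of 'b', length=3
  Position 6 ('b'): continues run of 'b', length=4
  Position 7 ('a'): new char, reset run to 1
  Position 8 ('c'): new char, reset run to 1
  Position 9 ('b'): new char, reset run to 1
  Position 10 ('a'): new char, reset run to 1
  Position 11 ('a'): continues run of 'a', length=2
  Position 12 ('c'): new char, reset run to 1
Longest run: 'b' with length 4

4


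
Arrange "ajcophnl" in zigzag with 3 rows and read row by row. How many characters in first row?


Zigzag "ajcophnl" into 3 rows:
Placing characters:
  'a' => row 0
  'j' => row 1
  'c' => row 2
  'o' => row 1
  'p' => row 0
  'h' => row 1
  'n' => row 2
  'l' => row 1
Rows:
  Row 0: "ap"
  Row 1: "johl"
  Row 2: "cn"
First row length: 2

2


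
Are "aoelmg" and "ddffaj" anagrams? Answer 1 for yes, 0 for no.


Strings: "aoelmg", "ddffaj"
Sorted first:  aeglmo
Sorted second: addffj
Differ at position 1: 'e' vs 'd' => not anagrams

0


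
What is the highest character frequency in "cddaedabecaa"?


Input: cddaedabecaa
Character counts:
  'a': 4
  'b': 1
  'c': 2
  'd': 3
  'e': 2
Maximum frequency: 4

4


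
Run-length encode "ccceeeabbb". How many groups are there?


Input: ccceeeabbb
Scanning for consecutive runs:
  Group 1: 'c' x 3 (positions 0-2)
  Group 2: 'e' x 3 (positions 3-5)
  Group 3: 'a' x 1 (positions 6-6)
  Group 4: 'b' x 3 (positions 7-9)
Total groups: 4

4


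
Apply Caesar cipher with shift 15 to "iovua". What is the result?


Caesar cipher: shift "iovua" by 15
  'i' (pos 8) + 15 = pos 23 = 'x'
  'o' (pos 14) + 15 = pos 3 = 'd'
  'v' (pos 21) + 15 = pos 10 = 'k'
  'u' (pos 20) + 15 = pos 9 = 'j'
  'a' (pos 0) + 15 = pos 15 = 'p'
Result: xdkjp

xdkjp


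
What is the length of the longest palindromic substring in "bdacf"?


Input: "bdacf"
Checking substrings for palindromes:
  No multi-char palindromic substrings found
Longest palindromic substring: "b" with length 1

1


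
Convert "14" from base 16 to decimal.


Input: "14" in base 16
Positional expansion:
  Digit '1' (value 1) x 16^1 = 16
  Digit '4' (value 4) x 16^0 = 4
Sum = 20

20


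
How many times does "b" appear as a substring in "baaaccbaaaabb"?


Searching for "b" in "baaaccbaaaabb"
Scanning each position:
  Position 0: "b" => MATCH
  Position 1: "a" => no
  Position 2: "a" => no
  Position 3: "a" => no
  Position 4: "c" => no
  Position 5: "c" => no
  Position 6: "b" => MATCH
  Position 7: "a" => no
  Position 8: "a" => no
  Position 9: "a" => no
  Position 10: "a" => no
  Position 11: "b" => MATCH
  Position 12: "b" => MATCH
Total occurrences: 4

4


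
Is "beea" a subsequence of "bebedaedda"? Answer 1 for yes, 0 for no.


Check if "beea" is a subsequence of "bebedaedda"
Greedy scan:
  Position 0 ('b'): matches sub[0] = 'b'
  Position 1 ('e'): matches sub[1] = 'e'
  Position 2 ('b'): no match needed
  Position 3 ('e'): matches sub[2] = 'e'
  Position 4 ('d'): no match needed
  Position 5 ('a'): matches sub[3] = 'a'
  Position 6 ('e'): no match needed
  Position 7 ('d'): no match needed
  Position 8 ('d'): no match needed
  Position 9 ('a'): no match needed
All 4 characters matched => is a subsequence

1


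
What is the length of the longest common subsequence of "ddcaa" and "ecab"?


LCS of "ddcaa" and "ecab"
DP table:
           e    c    a    b
      0    0    0    0    0
  d   0    0    0    0    0
  d   0    0    0    0    0
  c   0    0    1    1    1
  a   0    0    1    2    2
  a   0    0    1    2    2
LCS length = dp[5][4] = 2

2


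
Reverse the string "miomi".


Input: miomi
Reading characters right to left:
  Position 4: 'i'
  Position 3: 'm'
  Position 2: 'o'
  Position 1: 'i'
  Position 0: 'm'
Reversed: imoim

imoim


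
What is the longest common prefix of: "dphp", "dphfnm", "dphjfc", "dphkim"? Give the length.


Words: dphp, dphfnm, dphjfc, dphkim
  Position 0: all 'd' => match
  Position 1: all 'p' => match
  Position 2: all 'h' => match
  Position 3: ('p', 'f', 'j', 'k') => mismatch, stop
LCP = "dph" (length 3)

3


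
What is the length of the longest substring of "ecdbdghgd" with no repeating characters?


Input: "ecdbdghgd"
Sliding window (track last position of each char):
  Position 0 ('e'): window [0,0] length 1 -- new best
  Position 1 ('c'): window [0,1] length 2 -- new best
  Position 2 ('d'): window [0,2] length 3 -- new best
  Position 3 ('b'): window [0,3] length 4 -- new best
  Position 4 ('d'): repeat (last at 2), move window start to 3
  Position 4 ('d'): window [3,4] length 2
  Position 5 ('g'): window [3,5] length 3
  Position 6 ('h'): window [3,6] length 4
  Position 7 ('g'): repeat (last at 5), move window start to 6
  Position 7 ('g'): window [6,7] length 2
  Position 8 ('d'): window [6,8] length 3
Longest substring with no repeats: "ecdb" with length 4

4


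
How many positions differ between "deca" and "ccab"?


Comparing "deca" and "ccab" position by position:
  Position 0: 'd' vs 'c' => DIFFER
  Position 1: 'e' vs 'c' => DIFFER
  Position 2: 'c' vs 'a' => DIFFER
  Position 3: 'a' vs 'b' => DIFFER
Positions that differ: 4

4


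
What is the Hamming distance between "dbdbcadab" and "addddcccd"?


Comparing "dbdbcadab" and "addddcccd" position by position:
  Position 0: 'd' vs 'a' => differ
  Position 1: 'b' vs 'd' => differ
  Position 2: 'd' vs 'd' => same
  Position 3: 'b' vs 'd' => differ
  Position 4: 'c' vs 'd' => differ
  Position 5: 'a' vs 'c' => differ
  Position 6: 'd' vs 'c' => differ
  Position 7: 'a' vs 'c' => differ
  Position 8: 'b' vs 'd' => differ
Total differences (Hamming distance): 8

8


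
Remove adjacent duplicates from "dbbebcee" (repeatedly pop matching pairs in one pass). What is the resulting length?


Input: dbbebcee
Stack-based adjacent duplicate removal:
  Read 'd': push. Stack: d
  Read 'b': push. Stack: db
  Read 'b': matches stack top 'b' => pop. Stack: d
  Read 'e': push. Stack: de
  Read 'b': push. Stack: deb
  Read 'c': push. Stack: debc
  Read 'e': push. Stack: debce
  Read 'e': matches stack top 'e' => pop. Stack: debc
Final stack: "debc" (length 4)

4


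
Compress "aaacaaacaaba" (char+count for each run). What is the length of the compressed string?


Input: aaacaaacaaba
Runs:
  'a' x 3 => "a3"
  'c' x 1 => "c1"
  'a' x 3 => "a3"
  'c' x 1 => "c1"
  'a' x 2 => "a2"
  'b' x 1 => "b1"
  'a' x 1 => "a1"
Compressed: "a3c1a3c1a2b1a1"
Compressed length: 14

14


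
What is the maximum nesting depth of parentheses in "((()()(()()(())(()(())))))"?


Input: "((()()(()()(())(()(())))))"
Tracking depth:
  Position 0 '(': depth becomes 1
  Position 1 '(': depth becomes 2
  Position 2 '(': depth becomes 3
  Position 3 ')': depth becomes 2
  Position 4 '(': depth becomes 3
  Position 5 ')': depth becomes 2
  Position 6 '(': depth becomes 3
  Position 7 '(': depth becomes 4
  Position 8 ')': depth becomes 3
  Position 9 '(': depth becomes 4
  Position 10 ')': depth becomes 3
  Position 11 '(': depth becomes 4
  Position 12 '(': depth becomes 5
  Position 13 ')': depth becomes 4
  Position 14 ')': depth becomes 3
  Position 15 '(': depth becomes 4
  Position 16 '(': depth becomes 5
  Position 17 ')': depth becomes 4
  Position 18 '(': depth becomes 5
  Position 19 '(': depth becomes 6
  Position 20 ')': depth becomes 5
  Position 21 ')': depth becomes 4
  Position 22 ')': depth becomes 3
  Position 23 ')': depth becomes 2
  Position 24 ')': depth becomes 1
  Position 25 ')': depth becomes 0
Maximum depth reached: 6

6


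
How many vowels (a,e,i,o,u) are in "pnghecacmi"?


Input: pnghecacmi
Checking each character:
  'p' at position 0: consonant
  'n' at position 1: consonant
  'g' at position 2: consonant
  'h' at position 3: consonant
  'e' at position 4: vowel (running total: 1)
  'c' at position 5: consonant
  'a' at position 6: vowel (running total: 2)
  'c' at position 7: consonant
  'm' at position 8: consonant
  'i' at position 9: vowel (running total: 3)
Total vowels: 3

3


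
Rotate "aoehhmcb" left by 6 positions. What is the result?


Input: "aoehhmcb", rotate left by 6
First 6 characters: "aoehhm"
Remaining characters: "cb"
Concatenate remaining + first: "cb" + "aoehhm" = "cbaoehhm"

cbaoehhm


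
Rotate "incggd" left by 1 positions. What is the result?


Input: "incggd", rotate left by 1
First 1 characters: "i"
Remaining characters: "ncggd"
Concatenate remaining + first: "ncggd" + "i" = "ncggdi"

ncggdi


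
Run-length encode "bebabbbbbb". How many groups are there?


Input: bebabbbbbb
Scanning for consecutive runs:
  Group 1: 'b' x 1 (positions 0-0)
  Group 2: 'e' x 1 (positions 1-1)
  Group 3: 'b' x 1 (positions 2-2)
  Group 4: 'a' x 1 (positions 3-3)
  Group 5: 'b' x 6 (positions 4-9)
Total groups: 5

5


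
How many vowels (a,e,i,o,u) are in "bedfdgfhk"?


Input: bedfdgfhk
Checking each character:
  'b' at position 0: consonant
  'e' at position 1: vowel (running total: 1)
  'd' at position 2: consonant
  'f' at position 3: consonant
  'd' at position 4: consonant
  'g' at position 5: consonant
  'f' at position 6: consonant
  'h' at position 7: consonant
  'k' at position 8: consonant
Total vowels: 1

1


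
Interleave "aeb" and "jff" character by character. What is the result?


Interleaving "aeb" and "jff":
  Position 0: 'a' from first, 'j' from second => "aj"
  Position 1: 'e' from first, 'f' from second => "ef"
  Position 2: 'b' from first, 'f' from second => "bf"
Result: ajefbf

ajefbf


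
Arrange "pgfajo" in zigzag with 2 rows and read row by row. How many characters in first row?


Zigzag "pgfajo" into 2 rows:
Placing characters:
  'p' => row 0
  'g' => row 1
  'f' => row 0
  'a' => row 1
  'j' => row 0
  'o' => row 1
Rows:
  Row 0: "pfj"
  Row 1: "gao"
First row length: 3

3


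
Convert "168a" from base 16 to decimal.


Input: "168a" in base 16
Positional expansion:
  Digit '1' (value 1) x 16^3 = 4096
  Digit '6' (value 6) x 16^2 = 1536
  Digit '8' (value 8) x 16^1 = 128
  Digit 'a' (value 10) x 16^0 = 10
Sum = 5770

5770


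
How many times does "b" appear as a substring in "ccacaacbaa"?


Searching for "b" in "ccacaacbaa"
Scanning each position:
  Position 0: "c" => no
  Position 1: "c" => no
  Position 2: "a" => no
  Position 3: "c" => no
  Position 4: "a" => no
  Position 5: "a" => no
  Position 6: "c" => no
  Position 7: "b" => MATCH
  Position 8: "a" => no
  Position 9: "a" => no
Total occurrences: 1

1


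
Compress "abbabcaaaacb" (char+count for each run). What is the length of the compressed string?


Input: abbabcaaaacb
Runs:
  'a' x 1 => "a1"
  'b' x 2 => "b2"
  'a' x 1 => "a1"
  'b' x 1 => "b1"
  'c' x 1 => "c1"
  'a' x 4 => "a4"
  'c' x 1 => "c1"
  'b' x 1 => "b1"
Compressed: "a1b2a1b1c1a4c1b1"
Compressed length: 16

16


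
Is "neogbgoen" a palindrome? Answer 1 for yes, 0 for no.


Input: neogbgoen
Reversed: neogbgoen
  Compare pos 0 ('n') with pos 8 ('n'): match
  Compare pos 1 ('e') with pos 7 ('e'): match
  Compare pos 2 ('o') with pos 6 ('o'): match
  Compare pos 3 ('g') with pos 5 ('g'): match
Result: palindrome

1


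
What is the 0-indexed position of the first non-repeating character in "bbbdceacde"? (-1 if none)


Input: bbbdceacde
Character frequencies:
  'a': 1
  'b': 3
  'c': 2
  'd': 2
  'e': 2
Scanning left to right for freq == 1:
  Position 0 ('b'): freq=3, skip
  Position 1 ('b'): freq=3, skip
  Position 2 ('b'): freq=3, skip
  Position 3 ('d'): freq=2, skip
  Position 4 ('c'): freq=2, skip
  Position 5 ('e'): freq=2, skip
  Position 6 ('a'): unique! => answer = 6

6


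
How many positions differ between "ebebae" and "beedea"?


Comparing "ebebae" and "beedea" position by position:
  Position 0: 'e' vs 'b' => DIFFER
  Position 1: 'b' vs 'e' => DIFFER
  Position 2: 'e' vs 'e' => same
  Position 3: 'b' vs 'd' => DIFFER
  Position 4: 'a' vs 'e' => DIFFER
  Position 5: 'e' vs 'a' => DIFFER
Positions that differ: 5

5


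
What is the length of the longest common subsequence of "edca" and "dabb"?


LCS of "edca" and "dabb"
DP table:
           d    a    b    b
      0    0    0    0    0
  e   0    0    0    0    0
  d   0    1    1    1    1
  c   0    1    1    1    1
  a   0    1    2    2    2
LCS length = dp[4][4] = 2

2


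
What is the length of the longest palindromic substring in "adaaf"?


Input: "adaaf"
Checking substrings for palindromes:
  [0:3] "ada" (len 3) => palindrome
  [2:4] "aa" (len 2) => palindrome
Longest palindromic substring: "ada" with length 3

3


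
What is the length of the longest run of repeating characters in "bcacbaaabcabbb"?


Input: "bcacbaaabcabbb"
Scanning for longest run:
  Position 1 ('c'): new char, reset run to 1
  Position 2 ('a'): new char, reset run to 1
  Position 3 ('c'): new char, reset run to 1
  Position 4 ('b'): new char, reset run to 1
  Position 5 ('a'): new char, reset run to 1
  Position 6 ('a'): continues run of 'a', length=2
  Position 7 ('a'): continues run of 'a', length=3
  Position 8 ('b'): new char, reset run to 1
  Position 9 ('c'): new char, reset run to 1
  Position 10 ('a'): new char, reset run to 1
  Position 11 ('b'): new char, reset run to 1
  Position 12 ('b'): continues run of 'b', length=2
  Position 13 ('b'): continues run of 'b', length=3
Longest run: 'a' with length 3

3


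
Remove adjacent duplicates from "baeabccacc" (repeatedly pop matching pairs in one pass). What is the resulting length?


Input: baeabccacc
Stack-based adjacent duplicate removal:
  Read 'b': push. Stack: b
  Read 'a': push. Stack: ba
  Read 'e': push. Stack: bae
  Read 'a': push. Stack: baea
  Read 'b': push. Stack: baeab
  Read 'c': push. Stack: baeabc
  Read 'c': matches stack top 'c' => pop. Stack: baeab
  Read 'a': push. Stack: baeaba
  Read 'c': push. Stack: baeabac
  Read 'c': matches stack top 'c' => pop. Stack: baeaba
Final stack: "baeaba" (length 6)

6


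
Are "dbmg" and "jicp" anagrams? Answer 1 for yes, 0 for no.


Strings: "dbmg", "jicp"
Sorted first:  bdgm
Sorted second: cijp
Differ at position 0: 'b' vs 'c' => not anagrams

0


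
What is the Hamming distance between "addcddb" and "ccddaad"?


Comparing "addcddb" and "ccddaad" position by position:
  Position 0: 'a' vs 'c' => differ
  Position 1: 'd' vs 'c' => differ
  Position 2: 'd' vs 'd' => same
  Position 3: 'c' vs 'd' => differ
  Position 4: 'd' vs 'a' => differ
  Position 5: 'd' vs 'a' => differ
  Position 6: 'b' vs 'd' => differ
Total differences (Hamming distance): 6

6


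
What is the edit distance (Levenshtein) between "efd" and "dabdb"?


Computing edit distance: "efd" -> "dabdb"
DP table:
           d    a    b    d    b
      0    1    2    3    4    5
  e   1    1    2    3    4    5
  f   2    2    2    3    4    5
  d   3    2    3    3    3    4
Edit distance = dp[3][5] = 4

4


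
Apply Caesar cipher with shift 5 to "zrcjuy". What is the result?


Caesar cipher: shift "zrcjuy" by 5
  'z' (pos 25) + 5 = pos 4 = 'e'
  'r' (pos 17) + 5 = pos 22 = 'w'
  'c' (pos 2) + 5 = pos 7 = 'h'
  'j' (pos 9) + 5 = pos 14 = 'o'
  'u' (pos 20) + 5 = pos 25 = 'z'
  'y' (pos 24) + 5 = pos 3 = 'd'
Result: ewhozd

ewhozd


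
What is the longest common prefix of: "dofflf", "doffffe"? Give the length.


Words: dofflf, doffffe
  Position 0: all 'd' => match
  Position 1: all 'o' => match
  Position 2: all 'f' => match
  Position 3: all 'f' => match
  Position 4: ('l', 'f') => mismatch, stop
LCP = "doff" (length 4)

4


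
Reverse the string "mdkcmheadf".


Input: mdkcmheadf
Reading characters right to left:
  Position 9: 'f'
  Position 8: 'd'
  Position 7: 'a'
  Position 6: 'e'
  Position 5: 'h'
  Position 4: 'm'
  Position 3: 'c'
  Position 2: 'k'
  Position 1: 'd'
  Position 0: 'm'
Reversed: fdaehmckdm

fdaehmckdm


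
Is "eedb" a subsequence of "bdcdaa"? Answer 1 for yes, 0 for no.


Check if "eedb" is a subsequence of "bdcdaa"
Greedy scan:
  Position 0 ('b'): no match needed
  Position 1 ('d'): no match needed
  Position 2 ('c'): no match needed
  Position 3 ('d'): no match needed
  Position 4 ('a'): no match needed
  Position 5 ('a'): no match needed
Only matched 0/4 characters => not a subsequence

0


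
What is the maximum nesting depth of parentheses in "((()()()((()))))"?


Input: "((()()()((()))))"
Tracking depth:
  Position 0 '(': depth becomes 1
  Position 1 '(': depth becomes 2
  Position 2 '(': depth becomes 3
  Position 3 ')': depth becomes 2
  Position 4 '(': depth becomes 3
  Position 5 ')': depth becomes 2
  Position 6 '(': depth becomes 3
  Position 7 ')': depth becomes 2
  Position 8 '(': depth becomes 3
  Position 9 '(': depth becomes 4
  Position 10 '(': depth becomes 5
  Position 11 ')': depth becomes 4
  Position 12 ')': depth becomes 3
  Position 13 ')': depth becomes 2
  Position 14 ')': depth becomes 1
  Position 15 ')': depth becomes 0
Maximum depth reached: 5

5


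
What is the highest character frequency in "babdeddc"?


Input: babdeddc
Character counts:
  'a': 1
  'b': 2
  'c': 1
  'd': 3
  'e': 1
Maximum frequency: 3

3


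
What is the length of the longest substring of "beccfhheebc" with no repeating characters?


Input: "beccfhheebc"
Sliding window (track last position of each char):
  Position 0 ('b'): window [0,0] length 1 -- new best
  Position 1 ('e'): window [0,1] length 2 -- new best
  Position 2 ('c'): window [0,2] length 3 -- new best
  Position 3 ('c'): repeat (last at 2), move window start to 3
  Position 3 ('c'): window [3,3] length 1
  Position 4 ('f'): window [3,4] length 2
  Position 5 ('h'): window [3,5] length 3
  Position 6 ('h'): repeat (last at 5), move window start to 6
  Position 6 ('h'): window [6,6] length 1
  Position 7 ('e'): window [6,7] length 2
  Position 8 ('e'): repeat (last at 7), move window start to 8
  Position 8 ('e'): window [8,8] length 1
  Position 9 ('b'): window [8,9] length 2
  Position 10 ('c'): window [8,10] length 3
Longest substring with no repeats: "bec" with length 3

3


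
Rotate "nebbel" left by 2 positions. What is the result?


Input: "nebbel", rotate left by 2
First 2 characters: "ne"
Remaining characters: "bbel"
Concatenate remaining + first: "bbel" + "ne" = "bbelne"

bbelne


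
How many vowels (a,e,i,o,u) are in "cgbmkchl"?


Input: cgbmkchl
Checking each character:
  'c' at position 0: consonant
  'g' at position 1: consonant
  'b' at position 2: consonant
  'm' at position 3: consonant
  'k' at position 4: consonant
  'c' at position 5: consonant
  'h' at position 6: consonant
  'l' at position 7: consonant
Total vowels: 0

0


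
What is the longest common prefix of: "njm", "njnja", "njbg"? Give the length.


Words: njm, njnja, njbg
  Position 0: all 'n' => match
  Position 1: all 'j' => match
  Position 2: ('m', 'n', 'b') => mismatch, stop
LCP = "nj" (length 2)

2


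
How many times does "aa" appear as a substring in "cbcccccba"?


Searching for "aa" in "cbcccccba"
Scanning each position:
  Position 0: "cb" => no
  Position 1: "bc" => no
  Position 2: "cc" => no
  Position 3: "cc" => no
  Position 4: "cc" => no
  Position 5: "cc" => no
  Position 6: "cb" => no
  Position 7: "ba" => no
Total occurrences: 0

0


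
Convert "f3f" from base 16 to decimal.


Input: "f3f" in base 16
Positional expansion:
  Digit 'f' (value 15) x 16^2 = 3840
  Digit '3' (value 3) x 16^1 = 48
  Digit 'f' (value 15) x 16^0 = 15
Sum = 3903

3903


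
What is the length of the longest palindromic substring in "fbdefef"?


Input: "fbdefef"
Checking substrings for palindromes:
  [3:6] "efe" (len 3) => palindrome
  [4:7] "fef" (len 3) => palindrome
Longest palindromic substring: "efe" with length 3

3


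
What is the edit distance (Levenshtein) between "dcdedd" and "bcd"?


Computing edit distance: "dcdedd" -> "bcd"
DP table:
           b    c    d
      0    1    2    3
  d   1    1    2    2
  c   2    2    1    2
  d   3    3    2    1
  e   4    4    3    2
  d   5    5    4    3
  d   6    6    5    4
Edit distance = dp[6][3] = 4

4


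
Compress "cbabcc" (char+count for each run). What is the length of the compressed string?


Input: cbabcc
Runs:
  'c' x 1 => "c1"
  'b' x 1 => "b1"
  'a' x 1 => "a1"
  'b' x 1 => "b1"
  'c' x 2 => "c2"
Compressed: "c1b1a1b1c2"
Compressed length: 10

10


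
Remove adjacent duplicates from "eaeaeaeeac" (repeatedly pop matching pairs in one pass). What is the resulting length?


Input: eaeaeaeeac
Stack-based adjacent duplicate removal:
  Read 'e': push. Stack: e
  Read 'a': push. Stack: ea
  Read 'e': push. Stack: eae
  Read 'a': push. Stack: eaea
  Read 'e': push. Stack: eaeae
  Read 'a': push. Stack: eaeaea
  Read 'e': push. Stack: eaeaeae
  Read 'e': matches stack top 'e' => pop. Stack: eaeaea
  Read 'a': matches stack top 'a' => pop. Stack: eaeae
  Read 'c': push. Stack: eaeaec
Final stack: "eaeaec" (length 6)

6


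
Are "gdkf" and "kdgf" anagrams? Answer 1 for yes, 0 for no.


Strings: "gdkf", "kdgf"
Sorted first:  dfgk
Sorted second: dfgk
Sorted forms match => anagrams

1


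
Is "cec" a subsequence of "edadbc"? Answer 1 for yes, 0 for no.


Check if "cec" is a subsequence of "edadbc"
Greedy scan:
  Position 0 ('e'): no match needed
  Position 1 ('d'): no match needed
  Position 2 ('a'): no match needed
  Position 3 ('d'): no match needed
  Position 4 ('b'): no match needed
  Position 5 ('c'): matches sub[0] = 'c'
Only matched 1/3 characters => not a subsequence

0


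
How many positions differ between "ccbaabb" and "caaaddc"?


Comparing "ccbaabb" and "caaaddc" position by position:
  Position 0: 'c' vs 'c' => same
  Position 1: 'c' vs 'a' => DIFFER
  Position 2: 'b' vs 'a' => DIFFER
  Position 3: 'a' vs 'a' => same
  Position 4: 'a' vs 'd' => DIFFER
  Position 5: 'b' vs 'd' => DIFFER
  Position 6: 'b' vs 'c' => DIFFER
Positions that differ: 5

5


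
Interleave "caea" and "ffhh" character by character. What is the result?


Interleaving "caea" and "ffhh":
  Position 0: 'c' from first, 'f' from second => "cf"
  Position 1: 'a' from first, 'f' from second => "af"
  Position 2: 'e' from first, 'h' from second => "eh"
  Position 3: 'a' from first, 'h' from second => "ah"
Result: cfafehah

cfafehah


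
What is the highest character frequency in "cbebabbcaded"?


Input: cbebabbcaded
Character counts:
  'a': 2
  'b': 4
  'c': 2
  'd': 2
  'e': 2
Maximum frequency: 4

4


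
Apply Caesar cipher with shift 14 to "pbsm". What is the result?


Caesar cipher: shift "pbsm" by 14
  'p' (pos 15) + 14 = pos 3 = 'd'
  'b' (pos 1) + 14 = pos 15 = 'p'
  's' (pos 18) + 14 = pos 6 = 'g'
  'm' (pos 12) + 14 = pos 0 = 'a'
Result: dpga

dpga


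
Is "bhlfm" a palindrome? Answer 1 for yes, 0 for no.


Input: bhlfm
Reversed: mflhb
  Compare pos 0 ('b') with pos 4 ('m'): MISMATCH
  Compare pos 1 ('h') with pos 3 ('f'): MISMATCH
Result: not a palindrome

0


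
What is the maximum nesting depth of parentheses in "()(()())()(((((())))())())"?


Input: "()(()())()(((((())))())())"
Tracking depth:
  Position 0 '(': depth becomes 1
  Position 1 ')': depth becomes 0
  Position 2 '(': depth becomes 1
  Position 3 '(': depth becomes 2
  Position 4 ')': depth becomes 1
  Position 5 '(': depth becomes 2
  Position 6 ')': depth becomes 1
  Position 7 ')': depth becomes 0
  Position 8 '(': depth becomes 1
  Position 9 ')': depth becomes 0
  Position 10 '(': depth becomes 1
  Position 11 '(': depth becomes 2
  Position 12 '(': depth becomes 3
  Position 13 '(': depth becomes 4
  Position 14 '(': depth becomes 5
  Position 15 '(': depth becomes 6
  Position 16 ')': depth becomes 5
  Position 17 ')': depth becomes 4
  Position 18 ')': depth becomes 3
  Position 19 ')': depth becomes 2
  Position 20 '(': depth becomes 3
  Position 21 ')': depth becomes 2
  Position 22 ')': depth becomes 1
  Position 23 '(': depth becomes 2
  Position 24 ')': depth becomes 1
  Position 25 ')': depth becomes 0
Maximum depth reached: 6

6


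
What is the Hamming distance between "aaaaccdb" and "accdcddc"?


Comparing "aaaaccdb" and "accdcddc" position by position:
  Position 0: 'a' vs 'a' => same
  Position 1: 'a' vs 'c' => differ
  Position 2: 'a' vs 'c' => differ
  Position 3: 'a' vs 'd' => differ
  Position 4: 'c' vs 'c' => same
  Position 5: 'c' vs 'd' => differ
  Position 6: 'd' vs 'd' => same
  Position 7: 'b' vs 'c' => differ
Total differences (Hamming distance): 5

5


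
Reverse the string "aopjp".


Input: aopjp
Reading characters right to left:
  Position 4: 'p'
  Position 3: 'j'
  Position 2: 'p'
  Position 1: 'o'
  Position 0: 'a'
Reversed: pjpoa

pjpoa


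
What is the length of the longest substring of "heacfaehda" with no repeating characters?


Input: "heacfaehda"
Sliding window (track last position of each char):
  Position 0 ('h'): window [0,0] length 1 -- new best
  Position 1 ('e'): window [0,1] length 2 -- new best
  Position 2 ('a'): window [0,2] length 3 -- new best
  Position 3 ('c'): window [0,3] length 4 -- new best
  Position 4 ('f'): window [0,4] length 5 -- new best
  Position 5 ('a'): repeat (last at 2), move window start to 3
  Position 5 ('a'): window [3,5] length 3
  Position 6 ('e'): window [3,6] length 4
  Position 7 ('h'): window [3,7] length 5
  Position 8 ('d'): window [3,8] length 6 -- new best
  Position 9 ('a'): repeat (last at 5), move window start to 6
  Position 9 ('a'): window [6,9] length 4
Longest substring with no repeats: "cfaehd" with length 6

6


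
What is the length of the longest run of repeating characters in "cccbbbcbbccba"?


Input: "cccbbbcbbccba"
Scanning for longest run:
  Position 1 ('c'): continues run of 'c', length=2
  Position 2 ('c'): continues run of 'c', length=3
  Position 3 ('b'): new char, reset run to 1
  Position 4 ('b'): continues run of 'b', length=2
  Position 5 ('b'): continues run of 'b', length=3
  Position 6 ('c'): new char, reset run to 1
  Position 7 ('b'): new char, reset run to 1
  Position 8 ('b'): continues run of 'b', length=2
  Position 9 ('c'): new char, reset run to 1
  Position 10 ('c'): continues run of 'c', length=2
  Position 11 ('b'): new char, reset run to 1
  Position 12 ('a'): new char, reset run to 1
Longest run: 'c' with length 3

3


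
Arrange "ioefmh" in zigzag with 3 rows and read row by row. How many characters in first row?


Zigzag "ioefmh" into 3 rows:
Placing characters:
  'i' => row 0
  'o' => row 1
  'e' => row 2
  'f' => row 1
  'm' => row 0
  'h' => row 1
Rows:
  Row 0: "im"
  Row 1: "ofh"
  Row 2: "e"
First row length: 2

2


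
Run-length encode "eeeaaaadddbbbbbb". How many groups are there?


Input: eeeaaaadddbbbbbb
Scanning for consecutive runs:
  Group 1: 'e' x 3 (positions 0-2)
  Group 2: 'a' x 4 (positions 3-6)
  Group 3: 'd' x 3 (positions 7-9)
  Group 4: 'b' x 6 (positions 10-15)
Total groups: 4

4


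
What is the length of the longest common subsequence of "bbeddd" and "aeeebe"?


LCS of "bbeddd" and "aeeebe"
DP table:
           a    e    e    e    b    e
      0    0    0    0    0    0    0
  b   0    0    0    0    0    1    1
  b   0    0    0    0    0    1    1
  e   0    0    1    1    1    1    2
  d   0    0    1    1    1    1    2
  d   0    0    1    1    1    1    2
  d   0    0    1    1    1    1    2
LCS length = dp[6][6] = 2

2


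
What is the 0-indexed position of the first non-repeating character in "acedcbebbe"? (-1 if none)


Input: acedcbebbe
Character frequencies:
  'a': 1
  'b': 3
  'c': 2
  'd': 1
  'e': 3
Scanning left to right for freq == 1:
  Position 0 ('a'): unique! => answer = 0

0


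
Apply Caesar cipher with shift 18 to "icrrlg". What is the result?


Caesar cipher: shift "icrrlg" by 18
  'i' (pos 8) + 18 = pos 0 = 'a'
  'c' (pos 2) + 18 = pos 20 = 'u'
  'r' (pos 17) + 18 = pos 9 = 'j'
  'r' (pos 17) + 18 = pos 9 = 'j'
  'l' (pos 11) + 18 = pos 3 = 'd'
  'g' (pos 6) + 18 = pos 24 = 'y'
Result: aujjdy

aujjdy


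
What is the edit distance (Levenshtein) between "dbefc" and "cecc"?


Computing edit distance: "dbefc" -> "cecc"
DP table:
           c    e    c    c
      0    1    2    3    4
  d   1    1    2    3    4
  b   2    2    2    3    4
  e   3    3    2    3    4
  f   4    4    3    3    4
  c   5    4    4    3    3
Edit distance = dp[5][4] = 3

3


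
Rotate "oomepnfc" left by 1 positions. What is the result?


Input: "oomepnfc", rotate left by 1
First 1 characters: "o"
Remaining characters: "omepnfc"
Concatenate remaining + first: "omepnfc" + "o" = "omepnfco"

omepnfco


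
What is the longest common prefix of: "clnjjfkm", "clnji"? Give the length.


Words: clnjjfkm, clnji
  Position 0: all 'c' => match
  Position 1: all 'l' => match
  Position 2: all 'n' => match
  Position 3: all 'j' => match
  Position 4: ('j', 'i') => mismatch, stop
LCP = "clnj" (length 4)

4


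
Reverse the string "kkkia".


Input: kkkia
Reading characters right to left:
  Position 4: 'a'
  Position 3: 'i'
  Position 2: 'k'
  Position 1: 'k'
  Position 0: 'k'
Reversed: aikkk

aikkk


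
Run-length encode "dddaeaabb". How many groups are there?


Input: dddaeaabb
Scanning for consecutive runs:
  Group 1: 'd' x 3 (positions 0-2)
  Group 2: 'a' x 1 (positions 3-3)
  Group 3: 'e' x 1 (positions 4-4)
  Group 4: 'a' x 2 (positions 5-6)
  Group 5: 'b' x 2 (positions 7-8)
Total groups: 5

5


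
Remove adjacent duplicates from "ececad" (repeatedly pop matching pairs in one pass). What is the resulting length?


Input: ececad
Stack-based adjacent duplicate removal:
  Read 'e': push. Stack: e
  Read 'c': push. Stack: ec
  Read 'e': push. Stack: ece
  Read 'c': push. Stack: ecec
  Read 'a': push. Stack: ececa
  Read 'd': push. Stack: ececad
Final stack: "ececad" (length 6)

6


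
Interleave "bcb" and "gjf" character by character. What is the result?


Interleaving "bcb" and "gjf":
  Position 0: 'b' from first, 'g' from second => "bg"
  Position 1: 'c' from first, 'j' from second => "cj"
  Position 2: 'b' from first, 'f' from second => "bf"
Result: bgcjbf

bgcjbf


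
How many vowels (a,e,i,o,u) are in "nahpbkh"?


Input: nahpbkh
Checking each character:
  'n' at position 0: consonant
  'a' at position 1: vowel (running total: 1)
  'h' at position 2: consonant
  'p' at position 3: consonant
  'b' at position 4: consonant
  'k' at position 5: consonant
  'h' at position 6: consonant
Total vowels: 1

1


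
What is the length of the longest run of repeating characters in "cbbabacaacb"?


Input: "cbbabacaacb"
Scanning for longest run:
  Position 1 ('b'): new char, reset run to 1
  Position 2 ('b'): continues run of 'b', length=2
  Position 3 ('a'): new char, reset run to 1
  Position 4 ('b'): new char, reset run to 1
  Position 5 ('a'): new char, reset run to 1
  Position 6 ('c'): new char, reset run to 1
  Position 7 ('a'): new char, reset run to 1
  Position 8 ('a'): continues run of 'a', length=2
  Position 9 ('c'): new char, reset run to 1
  Position 10 ('b'): new char, reset run to 1
Longest run: 'b' with length 2

2


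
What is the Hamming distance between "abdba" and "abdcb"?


Comparing "abdba" and "abdcb" position by position:
  Position 0: 'a' vs 'a' => same
  Position 1: 'b' vs 'b' => same
  Position 2: 'd' vs 'd' => same
  Position 3: 'b' vs 'c' => differ
  Position 4: 'a' vs 'b' => differ
Total differences (Hamming distance): 2

2


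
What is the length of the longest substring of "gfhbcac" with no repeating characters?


Input: "gfhbcac"
Sliding window (track last position of each char):
  Position 0 ('g'): window [0,0] length 1 -- new best
  Position 1 ('f'): window [0,1] length 2 -- new best
  Position 2 ('h'): window [0,2] length 3 -- new best
  Position 3 ('b'): window [0,3] length 4 -- new best
  Position 4 ('c'): window [0,4] length 5 -- new best
  Position 5 ('a'): window [0,5] length 6 -- new best
  Position 6 ('c'): repeat (last at 4), move window start to 5
  Position 6 ('c'): window [5,6] length 2
Longest substring with no repeats: "gfhbca" with length 6

6


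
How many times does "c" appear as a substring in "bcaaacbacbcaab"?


Searching for "c" in "bcaaacbacbcaab"
Scanning each position:
  Position 0: "b" => no
  Position 1: "c" => MATCH
  Position 2: "a" => no
  Position 3: "a" => no
  Position 4: "a" => no
  Position 5: "c" => MATCH
  Position 6: "b" => no
  Position 7: "a" => no
  Position 8: "c" => MATCH
  Position 9: "b" => no
  Position 10: "c" => MATCH
  Position 11: "a" => no
  Position 12: "a" => no
  Position 13: "b" => no
Total occurrences: 4

4


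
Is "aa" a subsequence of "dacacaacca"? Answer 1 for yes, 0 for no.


Check if "aa" is a subsequence of "dacacaacca"
Greedy scan:
  Position 0 ('d'): no match needed
  Position 1 ('a'): matches sub[0] = 'a'
  Position 2 ('c'): no match needed
  Position 3 ('a'): matches sub[1] = 'a'
  Position 4 ('c'): no match needed
  Position 5 ('a'): no match needed
  Position 6 ('a'): no match needed
  Position 7 ('c'): no match needed
  Position 8 ('c'): no match needed
  Position 9 ('a'): no match needed
All 2 characters matched => is a subsequence

1


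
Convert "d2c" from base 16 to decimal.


Input: "d2c" in base 16
Positional expansion:
  Digit 'd' (value 13) x 16^2 = 3328
  Digit '2' (value 2) x 16^1 = 32
  Digit 'c' (value 12) x 16^0 = 12
Sum = 3372

3372
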